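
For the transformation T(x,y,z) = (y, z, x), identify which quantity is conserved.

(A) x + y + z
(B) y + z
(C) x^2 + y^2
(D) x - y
A

Apply T(x,y,z) = (y, z, x) to each option, i.e. replace (x, y, z) by the transformed coordinates.
Substitute the transformed coordinates into each option and compare with the original:
(A) x + y + z  ->  (y) + (z) + (x) = x + y + z   [equals x + y + z: invariant]
(B) y + z  ->  (z) + (x) = x + z   [differs from y + z: not invariant]
(C) x^2 + y^2  ->  (y)^2 + (z)^2 = y^2 + z^2   [differs from x^2 + y^2: not invariant]
(D) x - y  ->  (y) - (z) = y - z   [differs from x - y: not invariant]

Only option (A), x + y + z, is unchanged by the transformation.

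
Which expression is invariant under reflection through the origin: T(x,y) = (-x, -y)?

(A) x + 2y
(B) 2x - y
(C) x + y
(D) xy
D

The map is reflection through the origin: T(x,y) = (-x, -y).
Substitute the transformed coordinates into each option and compare with the original:
(A) x + 2y  ->  (-x) + 2(-y) = -x - 2y   [differs from x + 2y: not invariant]
(B) 2x - y  ->  2(-x) - (-y) = -2x + y   [differs from 2x - y: not invariant]
(C) x + y  ->  (-x) + (-y) = -x - y   [differs from x + y: not invariant]
(D) xy  ->  (-x)(-y) = xy   [equals xy: invariant]

Only option (D), xy, is unchanged by the transformation.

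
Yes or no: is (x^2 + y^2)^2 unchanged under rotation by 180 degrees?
Yes

Applying rotation by 180 degrees: x' = x*cos(180 degrees) - y*sin(180 degrees) = -x, y' = x*sin(180 degrees) + y*cos(180 degrees) = -y

Substituting into (x^2 + y^2)^2:
((-x)^2 + (-y)^2)^2
= x^4 + 2x^2y^2 + y^4 = (x^2 + y^2)^2

This equals the original expression (x^2 + y^2)^2, so it IS invariant.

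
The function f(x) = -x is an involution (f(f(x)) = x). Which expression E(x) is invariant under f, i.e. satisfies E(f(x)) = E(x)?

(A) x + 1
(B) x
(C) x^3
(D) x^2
D

Replace x by f(x) = -x in each option and simplify. As a quick numerical cross-check, also compare E(4) with E(f(4)) = E(-4).

(A) x + 1  ->  (-x) + 1 = 1 - x; check: E(4) = 5 but E(-4) = -3.   [not invariant]
(B) x  ->  (-x) = -x; check: E(4) = 4 but E(-4) = -4.   [not invariant]
(C) x^3  ->  (-x)^3 = -x^3; check: E(4) = 64 but E(-4) = -64.   [not invariant]
(D) x^2  ->  (-x)^2, which simplifies back to x^2; check: E(4) = 16, E(-4) = 16.   [invariant]

Only (D) is unchanged. E is symmetric under swapping x with f(x) = -x, which is exactly what an involution does.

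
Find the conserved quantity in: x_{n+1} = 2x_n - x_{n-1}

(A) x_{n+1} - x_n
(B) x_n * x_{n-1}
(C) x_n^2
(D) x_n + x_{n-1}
A

For the recurrence x_{n+1} = 2x_n - x_{n-1}:

If x_{n+1} = 2x_n - x_{n-1}, then:
x_{n+1} - x_n = x_n - x_{n-1}
The first difference is constant throughout the sequence.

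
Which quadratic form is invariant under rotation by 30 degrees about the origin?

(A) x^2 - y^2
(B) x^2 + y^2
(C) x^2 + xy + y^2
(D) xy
B

Rotation by 30 degrees sends (x, y) to (sqrt(3)x/2 - y/2, x/2 + sqrt(3)y/2).
Substitute the transformed coordinates into each option and compare with the original:
(A) x^2 - y^2  ->  (sqrt(3)x/2 - y/2)^2 - (x/2 + sqrt(3)y/2)^2 = x^2/2 - sqrt(3)xy - y^2/2   [differs from x^2 - y^2: not invariant]
(B) x^2 + y^2  ->  (sqrt(3)x/2 - y/2)^2 + (x/2 + sqrt(3)y/2)^2 = x^2 + y^2   [equals x^2 + y^2: invariant]
(C) x^2 + xy + y^2  ->  (sqrt(3)x/2 - y/2)^2 + (sqrt(3)x/2 - y/2)(x/2 + sqrt(3)y/2) + (x/2 + sqrt(3)y/2)^2 = sqrt(3)x^2/4 + x^2 + xy/2 - sqrt(3)y^2/4 + y^2   [differs from x^2 + xy + y^2: not invariant]
(D) xy  ->  (sqrt(3)x/2 - y/2)(x/2 + sqrt(3)y/2) = sqrt(3)x^2/4 + xy/2 - sqrt(3)y^2/4   [differs from xy: not invariant]

Only option (B), x^2 + y^2, is unchanged by the transformation.
x^2 + y^2 is the squared distance from the origin, which rotations preserve.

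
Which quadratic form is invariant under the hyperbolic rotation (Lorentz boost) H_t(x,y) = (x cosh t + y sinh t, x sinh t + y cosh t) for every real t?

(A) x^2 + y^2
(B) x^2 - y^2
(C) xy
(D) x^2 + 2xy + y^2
B

Write x' = x cosh t + y sinh t, y' = x sinh t + y cosh t and substitute into each option:
(A) x^2 + y^2: (x cosh t + y sinh t)^2 + (x sinh t + y cosh t)^2 = (x^2 + y^2)(cosh^2 t + sinh^2 t) + 4xy sinh t cosh t = (x^2 + y^2) cosh 2t + 2xy sinh 2t   [not invariant for t != 0]
(B) x^2 - y^2: (x cosh t + y sinh t)^2 - (x sinh t + y cosh t)^2 = x^2(cosh^2 t - sinh^2 t) + 2xy(cosh t sinh t - sinh t cosh t) + y^2(sinh^2 t - cosh^2 t) = x^2 - y^2   [invariant, using cosh^2 t - sinh^2 t = 1]
(C) xy: (x cosh t + y sinh t)(x sinh t + y cosh t) = xy(cosh^2 t + sinh^2 t) + (x^2 + y^2) sinh t cosh t = xy cosh 2t + (x^2 + y^2)(sinh 2t)/2   [not invariant for t != 0]
(D) x^2 + 2xy + y^2: (x' + y')^2 with x' + y' = (x + y)(cosh t + sinh t) = (x + y)e^t, so it becomes (x + y)^2 e^(2t)   [not invariant for t != 0]

Only (B) x^2 - y^2 is unchanged; it is the Minkowski form preserved by Lorentz boosts, just as x^2 + y^2 is preserved by ordinary rotations.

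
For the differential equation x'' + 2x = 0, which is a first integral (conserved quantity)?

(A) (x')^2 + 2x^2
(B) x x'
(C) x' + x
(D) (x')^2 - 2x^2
A

A first integral I satisfies dI/dt = 0 along every solution. Differentiate each option and use the equation of motion:
(A) d/dt[(x')^2 + 2x^2] = 2x'x'' + 4x x' = 2x'(-2x) + 4x x' = 0
(B) d/dt[x x'] = (x')^2 + x x'' = (x')^2 - 2x^2, not identically 0
(C) d/dt[x' + x] = x'' + x' = -2x + x', not identically 0
(D) d/dt[(x')^2 - 2x^2] = 2x'x'' - 4x x' = -8x x', not identically 0

Only (A) has zero time-derivative. So the energy-like quantity (x')^2 + 2x^2 is the first integral.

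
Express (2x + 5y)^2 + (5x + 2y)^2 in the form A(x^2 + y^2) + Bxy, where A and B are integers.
29(x^2 + y^2) + 40xy

Expanding: (2x + 5y)^2 = 4x^2 + 20xy + 25y^2
(5x + 2y)^2 = 25x^2 + 20xy + 4y^2
Sum = (4+25)(x^2+y^2) + 40xy = 29(x^2 + y^2) + 40xy
This is symmetric in x and y.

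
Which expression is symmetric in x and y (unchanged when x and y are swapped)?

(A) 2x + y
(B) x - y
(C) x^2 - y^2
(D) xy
D

A symmetric expression is unchanged when the variables are permuted; here the transformation to test is the swap (x, y) -> (y, x).
Substitute the transformed coordinates into each option and compare with the original:
(A) 2x + y  ->  2(y) + (x) = x + 2y   [differs from 2x + y: not invariant]
(B) x - y  ->  (y) - (x) = -x + y   [differs from x - y: not invariant]
(C) x^2 - y^2  ->  (y)^2 - (x)^2 = -x^2 + y^2   [differs from x^2 - y^2: not invariant]
(D) xy  ->  (y)(x) = xy   [equals xy: invariant]

Only option (D), xy, is unchanged by the transformation.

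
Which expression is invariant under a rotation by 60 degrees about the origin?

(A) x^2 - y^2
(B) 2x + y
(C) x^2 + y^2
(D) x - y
C

A rotation by 60 degrees sends (x, y) to (x/2 - sqrt(3)y/2, sqrt(3)x/2 + y/2).
Substitute the transformed coordinates into each option and compare with the original:
(A) x^2 - y^2  ->  (x/2 - sqrt(3)y/2)^2 - (sqrt(3)x/2 + y/2)^2 = -x^2/2 - sqrt(3)xy + y^2/2   [differs from x^2 - y^2: not invariant]
(B) 2x + y  ->  2(x/2 - sqrt(3)y/2) + (sqrt(3)x/2 + y/2) = sqrt(3)x/2 + x - sqrt(3)y + y/2   [differs from 2x + y: not invariant]
(C) x^2 + y^2  ->  (x/2 - sqrt(3)y/2)^2 + (sqrt(3)x/2 + y/2)^2 = x^2 + y^2   [equals x^2 + y^2: invariant]
(D) x - y  ->  (x/2 - sqrt(3)y/2) - (sqrt(3)x/2 + y/2) = -sqrt(3)x/2 + x/2 - sqrt(3)y/2 - y/2   [differs from x - y: not invariant]

Only option (C), x^2 + y^2, is unchanged by the transformation.
Geometrically, x^2 + y^2 is the squared distance from the origin, which every rotation about the origin preserves.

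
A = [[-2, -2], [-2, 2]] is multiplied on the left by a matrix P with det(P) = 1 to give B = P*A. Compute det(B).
-8

By the multiplicative property of determinants, det(B) = det(P*A) = det(P) * det(A) = det(A),
so the determinant is invariant under multiplication by any determinant-1 matrix; we just need det(A).

det(A) = (-2)(2) - (-2)(-2) = -4 - 4 = -8

Therefore det(B) = 1 * (-8) = -8.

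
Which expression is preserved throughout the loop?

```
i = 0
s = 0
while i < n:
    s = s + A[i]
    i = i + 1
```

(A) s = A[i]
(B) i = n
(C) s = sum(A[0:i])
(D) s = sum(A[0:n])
C

A loop invariant must hold before the first iteration and be re-established by every execution of the body.

(C) s = sum(A[0:i]): Initially i = 0 and s = 0 = sum of the empty slice A[0:0]. If s = sum(A[0:i]) holds at the top of an iteration, the body sets s to sum(A[0:i]) + A[i] = sum(A[0:i+1]) and then i to i+1, so s = sum(A[0:i]) holds again. At exit i = n, giving s = sum(A[0:n]).

The other options fail:
(A) s = A[i]: after the first iteration s = A[0] but i = 1, so s = A[i] compares s with the wrong element (and fails in general).
(B) i = n: false initially (i = 0); it is the exit condition, not an invariant.
(D) s = sum(A[0:n]): false before the loop (s = 0, not the full sum) -- it only becomes true at exit.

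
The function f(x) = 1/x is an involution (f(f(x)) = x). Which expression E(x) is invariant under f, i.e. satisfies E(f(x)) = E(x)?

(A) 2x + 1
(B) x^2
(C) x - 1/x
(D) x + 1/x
D

Replace x by f(x) = 1/x in each option and simplify. As a quick numerical cross-check, also compare E(5) with E(f(5)) = E(1/5).

(A) 2x + 1  ->  2(1/x) + 1 = (x + 2)/x; check: E(5) = 11 but E(1/5) = 7/5.   [not invariant]
(B) x^2  ->  (1/x)^2 = x^(-2); check: E(5) = 25 but E(1/5) = 1/25.   [not invariant]
(C) x - 1/x  ->  (1/x) - 1/(1/x) = -x + 1/x; check: E(5) = 24/5 but E(1/5) = -24/5.   [not invariant]
(D) x + 1/x  ->  (1/x) + 1/(1/x), which simplifies back to x + 1/x; check: E(5) = 26/5, E(1/5) = 26/5.   [invariant]

Only (D) is unchanged. E is symmetric under swapping x with f(x) = 1/x, which is exactly what an involution does.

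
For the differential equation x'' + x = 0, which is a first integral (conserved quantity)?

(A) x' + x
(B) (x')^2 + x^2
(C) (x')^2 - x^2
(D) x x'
B

A first integral I satisfies dI/dt = 0 along every solution. Differentiate each option and use the equation of motion:
(A) d/dt[x' + x] = x'' + x' = -x + x', not identically 0
(B) d/dt[(x')^2 + x^2] = 2x'x'' + 2x x' = 2x'(-x) + 2x x' = 0
(C) d/dt[(x')^2 - x^2] = 2x'x'' - 2x x' = -4x x', not identically 0
(D) d/dt[x x'] = (x')^2 + x x'' = (x')^2 - x^2, not identically 0

Only (B) has zero time-derivative. So the energy-like quantity (x')^2 + x^2 is the first integral.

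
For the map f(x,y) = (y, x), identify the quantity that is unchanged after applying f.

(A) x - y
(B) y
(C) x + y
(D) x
C

For f(x,y) = (y, x):
After applying f: x' = y, y' = x. So x' + y' = y + x = x + y.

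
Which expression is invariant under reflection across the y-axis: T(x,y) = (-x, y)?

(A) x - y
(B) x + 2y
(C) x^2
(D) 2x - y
C

The map is reflection across the y-axis: T(x,y) = (-x, y).
Substitute the transformed coordinates into each option and compare with the original:
(A) x - y  ->  (-x) - (y) = -x - y   [differs from x - y: not invariant]
(B) x + 2y  ->  (-x) + 2(y) = -x + 2y   [differs from x + 2y: not invariant]
(C) x^2  ->  (-x)^2 = x^2   [equals x^2: invariant]
(D) 2x - y  ->  2(-x) - (y) = -2x - y   [differs from 2x - y: not invariant]

Only option (C), x^2, is unchanged by the transformation.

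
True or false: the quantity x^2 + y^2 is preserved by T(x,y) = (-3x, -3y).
False

Substitute T(x,y) = (-3x, -3y) into the expression and compare with the original.

Original: x^2 + y^2
After applying T: (-3x)^2 + (-3y)^2 = 9x^2 + 9y^2

This differs from the original x^2 + y^2 (difference: 8x^2 + 8y^2), so the expression is NOT invariant.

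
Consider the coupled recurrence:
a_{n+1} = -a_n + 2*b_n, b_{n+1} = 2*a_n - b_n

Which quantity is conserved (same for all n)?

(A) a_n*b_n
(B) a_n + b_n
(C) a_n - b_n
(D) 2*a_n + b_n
B

Replace a_n by a_{n+1} = -a_n + 2*b_n and b_n by b_{n+1} = 2*a_n - b_n in each option and simplify:
(A) a_n*b_n  ->  (-a_n + 2*b_n)*(2*a_n - b_n) = -2*a_n^2 + 5*a_n*b_n - 2*b_n^2   [not conserved]
(B) a_n + b_n  ->  (-a_n + 2*b_n) + (2*a_n - b_n) = a_n + b_n   [conserved]
(C) a_n - b_n  ->  (-a_n + 2*b_n) - (2*a_n - b_n) = -3*a_n + 3*b_n   [not conserved]
(D) 2*a_n + b_n  ->  2*(-a_n + 2*b_n) + (2*a_n - b_n) = 3*b_n   [not conserved]

Only (B) a_n + b_n returns to itself after one step, so it is the conserved quantity.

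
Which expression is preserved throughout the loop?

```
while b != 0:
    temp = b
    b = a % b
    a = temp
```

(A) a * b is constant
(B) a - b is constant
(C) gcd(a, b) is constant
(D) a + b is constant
C

A loop invariant must hold before the first iteration and be re-established by every execution of the body.

(C) gcd(a, b) is constant: One iteration replaces (a, b) by (b, a mod b). Since a mod b = a - q*b for an integer q, any common divisor of a and b divides b and a mod b, and conversely; hence gcd(b, a mod b) = gcd(a, b). For instance (23, 9) -> (9, 5) keeps gcd = 1. At exit b = 0 and a = gcd of the original inputs.

The other options fail:
(A) a * b is constant: e.g. (a, b) = (23, 9) -> (9, 5): the product goes from 207 to 45.
(B) a - b is constant: e.g. (a, b) = (23, 9) -> (9, 5): the difference goes from 14 to 4.
(D) a + b is constant: e.g. (a, b) = (23, 9) -> (9, 5): the sum goes from 32 to 14.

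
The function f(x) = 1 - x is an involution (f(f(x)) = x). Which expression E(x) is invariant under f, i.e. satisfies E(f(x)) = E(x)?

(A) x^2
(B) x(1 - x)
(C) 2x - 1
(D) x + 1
B

Replace x by f(x) = 1 - x in each option and simplify. As a quick numerical cross-check, also compare E(5) with E(f(5)) = E(-4).

(A) x^2  ->  (1 - x)^2 = (x - 1)^2; check: E(5) = 25 but E(-4) = 16.   [not invariant]
(B) x(1 - x)  ->  (1 - x)(1 - (1 - x)), which simplifies back to x(1 - x); check: E(5) = -20, E(-4) = -20.   [invariant]
(C) 2x - 1  ->  2(1 - x) - 1 = 1 - 2x; check: E(5) = 9 but E(-4) = -9.   [not invariant]
(D) x + 1  ->  (1 - x) + 1 = 2 - x; check: E(5) = 6 but E(-4) = -3.   [not invariant]

Only (B) is unchanged. E is symmetric under swapping x with f(x) = 1 - x, which is exactly what an involution does.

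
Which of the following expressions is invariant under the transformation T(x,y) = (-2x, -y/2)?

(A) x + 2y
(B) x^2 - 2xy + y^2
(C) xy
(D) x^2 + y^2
C

An expression E(x,y) is invariant under T if E(T(x,y)) = E(x,y). Here T(x,y) = (-2x, -y/2).
Substitute the transformed coordinates into each option and compare with the original:
(A) x + 2y  ->  (-2x) + 2(-y/2) = -2x - y   [differs from x + 2y: not invariant]
(B) x^2 - 2xy + y^2  ->  (-2x)^2 - 2(-2x)(-y/2) + (-y/2)^2 = 4x^2 - 2xy + y^2/4   [differs from x^2 - 2xy + y^2: not invariant]
(C) xy  ->  (-2x)(-y/2) = xy   [equals xy: invariant]
(D) x^2 + y^2  ->  (-2x)^2 + (-y/2)^2 = 4x^2 + y^2/4   [differs from x^2 + y^2: not invariant]

Only option (C), xy, is unchanged by the transformation.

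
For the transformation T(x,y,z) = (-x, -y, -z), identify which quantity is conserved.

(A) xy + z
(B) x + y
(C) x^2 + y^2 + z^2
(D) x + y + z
C

Apply T(x,y,z) = (-x, -y, -z) to each option, i.e. replace (x, y, z) by the transformed coordinates.
Substitute the transformed coordinates into each option and compare with the original:
(A) xy + z  ->  (-x)(-y) + (-z) = xy - z   [differs from xy + z: not invariant]
(B) x + y  ->  (-x) + (-y) = -x - y   [differs from x + y: not invariant]
(C) x^2 + y^2 + z^2  ->  (-x)^2 + (-y)^2 + (-z)^2 = x^2 + y^2 + z^2   [equals x^2 + y^2 + z^2: invariant]
(D) x + y + z  ->  (-x) + (-y) + (-z) = -x - y - z   [differs from x + y + z: not invariant]

Only option (C), x^2 + y^2 + z^2, is unchanged by the transformation.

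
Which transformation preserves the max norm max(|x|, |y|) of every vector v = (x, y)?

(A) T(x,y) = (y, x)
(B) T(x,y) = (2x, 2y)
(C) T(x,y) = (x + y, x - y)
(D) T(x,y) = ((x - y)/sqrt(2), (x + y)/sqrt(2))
A

A transformation preserves a norm if ||T(v)|| = ||v|| for every v; a single vector where the norm changes rules an option out.

(A) T(x,y) = (y, x): preserves the norm -- it only permutes the coordinates and/or flips signs, which leaves max(|x|, |y|) unchanged.
(B) T(x,y) = (2x, 2y): v = (1, 0) has norm max(|1|, |0|) = 1, but T(v) = (2, 0) has norm 2 -- not preserved.
(C) T(x,y) = (x + y, x - y): v = (1, 1) has norm max(|1|, |1|) = 1, but T(v) = (2, 0) has norm 2 -- not preserved.
(D) T(x,y) = ((x - y)/sqrt(2), (x + y)/sqrt(2)): v = (1, 0) has norm max(|1|, |0|) = 1, but T(v) = (sqrt(2)/2, sqrt(2)/2) has norm sqrt(2)/2 -- not preserved.

Therefore the answer is (A).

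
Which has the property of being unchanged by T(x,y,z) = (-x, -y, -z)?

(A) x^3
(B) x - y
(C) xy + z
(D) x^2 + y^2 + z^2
D

Apply T(x,y,z) = (-x, -y, -z) to each option, i.e. replace (x, y, z) by the transformed coordinates.
Substitute the transformed coordinates into each option and compare with the original:
(A) x^3  ->  (-x)^3 = -x^3   [differs from x^3: not invariant]
(B) x - y  ->  (-x) - (-y) = -x + y   [differs from x - y: not invariant]
(C) xy + z  ->  (-x)(-y) + (-z) = xy - z   [differs from xy + z: not invariant]
(D) x^2 + y^2 + z^2  ->  (-x)^2 + (-y)^2 + (-z)^2 = x^2 + y^2 + z^2   [equals x^2 + y^2 + z^2: invariant]

Only option (D), x^2 + y^2 + z^2, is unchanged by the transformation.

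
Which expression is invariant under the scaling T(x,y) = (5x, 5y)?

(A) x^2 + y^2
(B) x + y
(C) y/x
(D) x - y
C

Under the uniform scaling T(x,y) = (5x, 5y):
Substitute the transformed coordinates into each option and compare with the original:
(A) x^2 + y^2  ->  (5x)^2 + (5y)^2 = 25x^2 + 25y^2   [differs from x^2 + y^2: not invariant]
(B) x + y  ->  (5x) + (5y) = 5x + 5y   [differs from x + y: not invariant]
(C) y/x  ->  (5y)/(5x) = y/x   [equals y/x: invariant]
(D) x - y  ->  (5x) - (5y) = 5x - 5y   [differs from x - y: not invariant]

Only option (C), y/x, is unchanged by the transformation.
The common factor 5 cancels in a ratio of coordinates, while sums, products and sums of squares pick up factors of 5 or 25.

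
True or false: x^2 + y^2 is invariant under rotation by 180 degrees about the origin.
True

Applying rotation by 180 degrees: x' = x*cos(180 degrees) - y*sin(180 degrees) = -x, y' = x*sin(180 degrees) + y*cos(180 degrees) = -y

Substituting into x^2 + y^2:
(-x)^2 + (-y)^2
= x^2 + y^2

This equals the original expression x^2 + y^2, so it IS invariant.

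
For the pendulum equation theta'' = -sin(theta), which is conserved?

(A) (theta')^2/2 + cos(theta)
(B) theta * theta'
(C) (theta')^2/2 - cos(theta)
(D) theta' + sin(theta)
C

A first integral I satisfies dI/dt = 0 along every solution. Differentiate each option and use the equation of motion:
(A) d/dt[(theta')^2/2 + cos(theta)] = theta' theta'' - sin(theta) theta' = -2 theta' sin(theta), not identically 0
(B) d/dt[theta * theta'] = (theta')^2 + theta theta'' = (theta')^2 - theta sin(theta), not identically 0
(C) d/dt[(theta')^2/2 - cos(theta)] = theta' theta'' + sin(theta) theta' = theta'(-sin(theta)) + theta' sin(theta) = 0
(D) d/dt[theta' + sin(theta)] = theta'' + cos(theta) theta' = -sin(theta) + theta' cos(theta), not identically 0

Only (C) has zero time-derivative. This is the total energy: kinetic (theta')^2/2 plus potential -cos(theta).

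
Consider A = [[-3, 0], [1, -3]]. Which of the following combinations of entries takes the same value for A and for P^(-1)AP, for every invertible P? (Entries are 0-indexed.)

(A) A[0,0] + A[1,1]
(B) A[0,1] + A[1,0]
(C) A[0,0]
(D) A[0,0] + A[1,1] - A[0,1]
A

A[0,0] + A[1,1] is the trace of A. By the cyclic property of the trace, tr(P^(-1)AP) = tr(APP^(-1)) = tr(A), so it is the same for every matrix similar to A.

The other combinations are not similarity invariants. For example, take P = [[1, 1], [1, 2]] (det P = 1), so P^(-1) = [[2, -1], [-1, 1]] and
B = P^(-1)AP = [[-4, -1], [1, -2]].
Evaluating each option on A and on B:
(A) A[0,0] + A[1,1]: -6 for A, -6 for B -> unchanged
(B) A[0,1] + A[1,0]: 1 for A, 0 for B -> changes
(C) A[0,0]: -3 for A, -4 for B -> changes
(D) A[0,0] + A[1,1] - A[0,1]: -6 for A, -5 for B -> changes

Only (A) A[0,0] + A[1,1] = -6 survives (and it does so for every P, not just this one), so it is the invariant.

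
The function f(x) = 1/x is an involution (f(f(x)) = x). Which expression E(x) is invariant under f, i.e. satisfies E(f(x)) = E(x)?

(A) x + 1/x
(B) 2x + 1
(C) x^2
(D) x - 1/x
A

Replace x by f(x) = 1/x in each option and simplify. As a quick numerical cross-check, also compare E(4) with E(f(4)) = E(1/4).

(A) x + 1/x  ->  (1/x) + 1/(1/x), which simplifies back to x + 1/x; check: E(4) = 17/4, E(1/4) = 17/4.   [invariant]
(B) 2x + 1  ->  2(1/x) + 1 = (x + 2)/x; check: E(4) = 9 but E(1/4) = 3/2.   [not invariant]
(C) x^2  ->  (1/x)^2 = x^(-2); check: E(4) = 16 but E(1/4) = 1/16.   [not invariant]
(D) x - 1/x  ->  (1/x) - 1/(1/x) = -x + 1/x; check: E(4) = 15/4 but E(1/4) = -15/4.   [not invariant]

Only (A) is unchanged. E is symmetric under swapping x with f(x) = 1/x, which is exactly what an involution does.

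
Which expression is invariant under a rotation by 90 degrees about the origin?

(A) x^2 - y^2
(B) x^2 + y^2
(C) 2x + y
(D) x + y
B

A rotation by 90 degrees sends (x, y) to (-y, x).
Substitute the transformed coordinates into each option and compare with the original:
(A) x^2 - y^2  ->  (-y)^2 - (x)^2 = -x^2 + y^2   [differs from x^2 - y^2: not invariant]
(B) x^2 + y^2  ->  (-y)^2 + (x)^2 = x^2 + y^2   [equals x^2 + y^2: invariant]
(C) 2x + y  ->  2(-y) + (x) = x - 2y   [differs from 2x + y: not invariant]
(D) x + y  ->  (-y) + (x) = x - y   [differs from x + y: not invariant]

Only option (B), x^2 + y^2, is unchanged by the transformation.
Geometrically, x^2 + y^2 is the squared distance from the origin, which every rotation about the origin preserves.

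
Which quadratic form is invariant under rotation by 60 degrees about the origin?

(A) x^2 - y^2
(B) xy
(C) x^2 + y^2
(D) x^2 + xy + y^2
C

Rotation by 60 degrees sends (x, y) to (x/2 - sqrt(3)y/2, sqrt(3)x/2 + y/2).
Substitute the transformed coordinates into each option and compare with the original:
(A) x^2 - y^2  ->  (x/2 - sqrt(3)y/2)^2 - (sqrt(3)x/2 + y/2)^2 = -x^2/2 - sqrt(3)xy + y^2/2   [differs from x^2 - y^2: not invariant]
(B) xy  ->  (x/2 - sqrt(3)y/2)(sqrt(3)x/2 + y/2) = sqrt(3)x^2/4 - xy/2 - sqrt(3)y^2/4   [differs from xy: not invariant]
(C) x^2 + y^2  ->  (x/2 - sqrt(3)y/2)^2 + (sqrt(3)x/2 + y/2)^2 = x^2 + y^2   [equals x^2 + y^2: invariant]
(D) x^2 + xy + y^2  ->  (x/2 - sqrt(3)y/2)^2 + (x/2 - sqrt(3)y/2)(sqrt(3)x/2 + y/2) + (sqrt(3)x/2 + y/2)^2 = sqrt(3)x^2/4 + x^2 - xy/2 - sqrt(3)y^2/4 + y^2   [differs from x^2 + xy + y^2: not invariant]

Only option (C), x^2 + y^2, is unchanged by the transformation.
x^2 + y^2 is the squared distance from the origin, which rotations preserve.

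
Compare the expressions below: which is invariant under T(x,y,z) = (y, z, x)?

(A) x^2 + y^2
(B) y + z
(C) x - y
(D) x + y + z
D

Apply T(x,y,z) = (y, z, x) to each option, i.e. replace (x, y, z) by the transformed coordinates.
Substitute the transformed coordinates into each option and compare with the original:
(A) x^2 + y^2  ->  (y)^2 + (z)^2 = y^2 + z^2   [differs from x^2 + y^2: not invariant]
(B) y + z  ->  (z) + (x) = x + z   [differs from y + z: not invariant]
(C) x - y  ->  (y) - (z) = y - z   [differs from x - y: not invariant]
(D) x + y + z  ->  (y) + (z) + (x) = x + y + z   [equals x + y + z: invariant]

Only option (D), x + y + z, is unchanged by the transformation.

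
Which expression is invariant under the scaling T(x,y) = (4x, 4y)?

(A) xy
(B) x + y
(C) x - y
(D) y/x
D

Under the uniform scaling T(x,y) = (4x, 4y):
Substitute the transformed coordinates into each option and compare with the original:
(A) xy  ->  (4x)(4y) = 16xy   [differs from xy: not invariant]
(B) x + y  ->  (4x) + (4y) = 4x + 4y   [differs from x + y: not invariant]
(C) x - y  ->  (4x) - (4y) = 4x - 4y   [differs from x - y: not invariant]
(D) y/x  ->  (4y)/(4x) = y/x   [equals y/x: invariant]

Only option (D), y/x, is unchanged by the transformation.
The common factor 4 cancels in a ratio of coordinates, while sums, products and sums of squares pick up factors of 4 or 16.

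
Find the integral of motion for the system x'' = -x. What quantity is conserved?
E = (x')^2 + x^2

Multiply the equation by x':
x' * x'' = -x * x'
The left side is d/dt[(x')^2/2] and the right side is d/dt[-x^2/2], so
d/dt[(x')^2/2 + x^2/2] = 0, i.e. (x')^2/2 + x^2/2 = constant.
Multiplying by 2, the integral of motion is E = (x')^2 + x^2.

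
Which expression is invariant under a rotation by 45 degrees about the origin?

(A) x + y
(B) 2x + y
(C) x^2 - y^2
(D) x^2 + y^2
D

A rotation by 45 degrees sends (x, y) to (sqrt(2)x/2 - sqrt(2)y/2, sqrt(2)x/2 + sqrt(2)y/2).
Substitute the transformed coordinates into each option and compare with the original:
(A) x + y  ->  (sqrt(2)x/2 - sqrt(2)y/2) + (sqrt(2)x/2 + sqrt(2)y/2) = sqrt(2)x   [differs from x + y: not invariant]
(B) 2x + y  ->  2(sqrt(2)x/2 - sqrt(2)y/2) + (sqrt(2)x/2 + sqrt(2)y/2) = 3sqrt(2)x/2 - sqrt(2)y/2   [differs from 2x + y: not invariant]
(C) x^2 - y^2  ->  (sqrt(2)x/2 - sqrt(2)y/2)^2 - (sqrt(2)x/2 + sqrt(2)y/2)^2 = -2xy   [differs from x^2 - y^2: not invariant]
(D) x^2 + y^2  ->  (sqrt(2)x/2 - sqrt(2)y/2)^2 + (sqrt(2)x/2 + sqrt(2)y/2)^2 = x^2 + y^2   [equals x^2 + y^2: invariant]

Only option (D), x^2 + y^2, is unchanged by the transformation.
Geometrically, x^2 + y^2 is the squared distance from the origin, which every rotation about the origin preserves.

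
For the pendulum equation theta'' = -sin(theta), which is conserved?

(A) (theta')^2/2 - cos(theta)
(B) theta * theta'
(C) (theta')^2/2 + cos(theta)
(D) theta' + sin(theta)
A

A first integral I satisfies dI/dt = 0 along every solution. Differentiate each option and use the equation of motion:
(A) d/dt[(theta')^2/2 - cos(theta)] = theta' theta'' + sin(theta) theta' = theta'(-sin(theta)) + theta' sin(theta) = 0
(B) d/dt[theta * theta'] = (theta')^2 + theta theta'' = (theta')^2 - theta sin(theta), not identically 0
(C) d/dt[(theta')^2/2 + cos(theta)] = theta' theta'' - sin(theta) theta' = -2 theta' sin(theta), not identically 0
(D) d/dt[theta' + sin(theta)] = theta'' + cos(theta) theta' = -sin(theta) + theta' cos(theta), not identically 0

Only (A) has zero time-derivative. This is the total energy: kinetic (theta')^2/2 plus potential -cos(theta).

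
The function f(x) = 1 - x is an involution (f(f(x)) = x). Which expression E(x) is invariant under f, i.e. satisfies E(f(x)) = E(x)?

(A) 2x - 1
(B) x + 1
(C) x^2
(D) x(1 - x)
D

Replace x by f(x) = 1 - x in each option and simplify. As a quick numerical cross-check, also compare E(4) with E(f(4)) = E(-3).

(A) 2x - 1  ->  2(1 - x) - 1 = 1 - 2x; check: E(4) = 7 but E(-3) = -7.   [not invariant]
(B) x + 1  ->  (1 - x) + 1 = 2 - x; check: E(4) = 5 but E(-3) = -2.   [not invariant]
(C) x^2  ->  (1 - x)^2 = (x - 1)^2; check: E(4) = 16 but E(-3) = 9.   [not invariant]
(D) x(1 - x)  ->  (1 - x)(1 - (1 - x)), which simplifies back to x(1 - x); check: E(4) = -12, E(-3) = -12.   [invariant]

Only (D) is unchanged. E is symmetric under swapping x with f(x) = 1 - x, which is exactly what an involution does.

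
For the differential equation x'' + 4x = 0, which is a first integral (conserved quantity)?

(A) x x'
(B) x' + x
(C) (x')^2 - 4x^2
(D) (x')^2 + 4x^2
D

A first integral I satisfies dI/dt = 0 along every solution. Differentiate each option and use the equation of motion:
(A) d/dt[x x'] = (x')^2 + x x'' = (x')^2 - 4x^2, not identically 0
(B) d/dt[x' + x] = x'' + x' = -4x + x', not identically 0
(C) d/dt[(x')^2 - 4x^2] = 2x'x'' - 8x x' = -16x x', not identically 0
(D) d/dt[(x')^2 + 4x^2] = 2x'x'' + 8x x' = 2x'(-4x) + 8x x' = 0

Only (D) has zero time-derivative. So the energy-like quantity (x')^2 + 4x^2 is the first integral.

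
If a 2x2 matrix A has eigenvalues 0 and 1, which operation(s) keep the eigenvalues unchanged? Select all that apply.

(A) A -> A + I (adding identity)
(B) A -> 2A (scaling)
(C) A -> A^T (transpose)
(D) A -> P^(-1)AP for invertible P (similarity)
C and D

Eigenvalues are preserved by:
1. Similarity transformations: A -> P^(-1)AP (same characteristic polynomial)
2. Transpose: A^T has the same eigenvalues as A

Eigenvalues are NOT preserved by:
- Adding identity: eigenvalues become 0+1, 1+1
- Scaling: eigenvalues become 0, 2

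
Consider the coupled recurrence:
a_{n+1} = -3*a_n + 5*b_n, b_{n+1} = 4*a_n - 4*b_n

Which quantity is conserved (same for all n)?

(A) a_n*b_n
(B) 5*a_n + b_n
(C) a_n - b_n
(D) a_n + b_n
D

Replace a_n by a_{n+1} = -3*a_n + 5*b_n and b_n by b_{n+1} = 4*a_n - 4*b_n in each option and simplify:
(A) a_n*b_n  ->  (-3*a_n + 5*b_n)*(4*a_n - 4*b_n) = -12*a_n^2 + 32*a_n*b_n - 20*b_n^2   [not conserved]
(B) 5*a_n + b_n  ->  5*(-3*a_n + 5*b_n) + (4*a_n - 4*b_n) = -11*a_n + 21*b_n   [not conserved]
(C) a_n - b_n  ->  (-3*a_n + 5*b_n) - (4*a_n - 4*b_n) = -7*a_n + 9*b_n   [not conserved]
(D) a_n + b_n  ->  (-3*a_n + 5*b_n) + (4*a_n - 4*b_n) = a_n + b_n   [conserved]

Only (D) a_n + b_n returns to itself after one step, so it is the conserved quantity.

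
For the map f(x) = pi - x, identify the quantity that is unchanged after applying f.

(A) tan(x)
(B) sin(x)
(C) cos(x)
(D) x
B

For f(x) = pi - x:
sin(pi - x) = sin(x), so sine is invariant under this transformation.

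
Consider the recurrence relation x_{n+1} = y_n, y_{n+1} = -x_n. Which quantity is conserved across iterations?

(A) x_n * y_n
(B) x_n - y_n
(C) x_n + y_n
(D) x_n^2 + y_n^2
D

For the recurrence x_{n+1} = y_n, y_{n+1} = -x_n:

x_{n+1}^2 + y_{n+1}^2 = y_n^2 + (-x_n)^2 = x_n^2 + y_n^2
The sum of squares is conserved (like energy in a harmonic oscillator).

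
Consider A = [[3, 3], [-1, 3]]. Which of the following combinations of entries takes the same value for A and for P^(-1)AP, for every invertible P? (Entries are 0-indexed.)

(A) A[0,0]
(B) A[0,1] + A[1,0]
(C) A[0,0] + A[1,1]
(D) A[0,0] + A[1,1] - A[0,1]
C

A[0,0] + A[1,1] is the trace of A. By the cyclic property of the trace, tr(P^(-1)AP) = tr(APP^(-1)) = tr(A), so it is the same for every matrix similar to A.

The other combinations are not similarity invariants. For example, take P = [[2, 1], [1, 1]] (det P = 1), so P^(-1) = [[1, -1], [-1, 2]] and
B = P^(-1)AP = [[8, 4], [-7, -2]].
Evaluating each option on A and on B:
(A) A[0,0]: 3 for A, 8 for B -> changes
(B) A[0,1] + A[1,0]: 2 for A, -3 for B -> changes
(C) A[0,0] + A[1,1]: 6 for A, 6 for B -> unchanged
(D) A[0,0] + A[1,1] - A[0,1]: 3 for A, 2 for B -> changes

Only (C) A[0,0] + A[1,1] = 6 survives (and it does so for every P, not just this one), so it is the invariant.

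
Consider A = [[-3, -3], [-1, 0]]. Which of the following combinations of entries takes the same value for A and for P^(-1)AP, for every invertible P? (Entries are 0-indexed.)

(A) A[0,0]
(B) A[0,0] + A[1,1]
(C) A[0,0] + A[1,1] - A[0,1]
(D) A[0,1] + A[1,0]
B

A[0,0] + A[1,1] is the trace of A. By the cyclic property of the trace, tr(P^(-1)AP) = tr(APP^(-1)) = tr(A), so it is the same for every matrix similar to A.

The other combinations are not similarity invariants. For example, take P = [[2, 1], [1, 1]] (det P = 1), so P^(-1) = [[1, -1], [-1, 2]] and
B = P^(-1)AP = [[-7, -5], [5, 4]].
Evaluating each option on A and on B:
(A) A[0,0]: -3 for A, -7 for B -> changes
(B) A[0,0] + A[1,1]: -3 for A, -3 for B -> unchanged
(C) A[0,0] + A[1,1] - A[0,1]: 0 for A, 2 for B -> changes
(D) A[0,1] + A[1,0]: -4 for A, 0 for B -> changes

Only (B) A[0,0] + A[1,1] = -3 survives (and it does so for every P, not just this one), so it is the invariant.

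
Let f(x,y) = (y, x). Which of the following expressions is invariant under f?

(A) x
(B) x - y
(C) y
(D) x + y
D

For f(x,y) = (y, x):
After applying f: x' = y, y' = x. So x' + y' = y + x = x + y.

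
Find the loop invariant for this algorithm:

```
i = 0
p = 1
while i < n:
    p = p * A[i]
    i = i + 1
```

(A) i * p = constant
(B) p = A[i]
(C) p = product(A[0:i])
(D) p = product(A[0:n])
C

A loop invariant must hold before the first iteration and be re-established by every execution of the body.

(C) p = product(A[0:i]): Initially i = 0 and p = 1 = product of the empty slice A[0:0]. If p = product(A[0:i]) holds at the top of an iteration, the body sets p to product(A[0:i]) * A[i] = product(A[0:i+1]) and then i to i+1, so the property is restored. At exit i = n, giving p = product(A[0:n]).

The other options fail:
(A) i * p = constant: initially i * p = 0, but after one iteration it is 1 * A[0], which is nonzero in general.
(B) p = A[i]: after the first iteration p = A[0] but i = 1; in general p is a product of several elements, not a single one.
(D) p = product(A[0:n]): false before the loop (p = 1, not the full product) -- it only becomes true at exit.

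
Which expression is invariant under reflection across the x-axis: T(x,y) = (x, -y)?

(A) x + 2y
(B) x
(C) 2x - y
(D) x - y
B

The map is reflection across the x-axis: T(x,y) = (x, -y).
Substitute the transformed coordinates into each option and compare with the original:
(A) x + 2y  ->  (x) + 2(-y) = x - 2y   [differs from x + 2y: not invariant]
(B) x  ->  (x) = x   [equals x: invariant]
(C) 2x - y  ->  2(x) - (-y) = 2x + y   [differs from 2x - y: not invariant]
(D) x - y  ->  (x) - (-y) = x + y   [differs from x - y: not invariant]

Only option (B), x, is unchanged by the transformation.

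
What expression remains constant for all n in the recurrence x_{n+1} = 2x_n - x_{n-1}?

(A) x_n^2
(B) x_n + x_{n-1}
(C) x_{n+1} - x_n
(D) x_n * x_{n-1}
C

For the recurrence x_{n+1} = 2x_n - x_{n-1}:

If x_{n+1} = 2x_n - x_{n-1}, then:
x_{n+1} - x_n = x_n - x_{n-1}
The first difference is constant throughout the sequence.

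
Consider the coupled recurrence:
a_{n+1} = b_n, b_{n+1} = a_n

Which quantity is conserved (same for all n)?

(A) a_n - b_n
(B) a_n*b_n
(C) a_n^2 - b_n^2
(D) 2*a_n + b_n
B

Replace a_n by a_{n+1} = b_n and b_n by b_{n+1} = a_n in each option and simplify:
(A) a_n - b_n  ->  (b_n) - (a_n) = -a_n + b_n   [not conserved]
(B) a_n*b_n  ->  (b_n)*(a_n) = a_n*b_n   [conserved]
(C) a_n^2 - b_n^2  ->  (b_n)^2 - (a_n)^2 = -a_n^2 + b_n^2   [not conserved]
(D) 2*a_n + b_n  ->  2*(b_n) + (a_n) = a_n + 2*b_n   [not conserved]

Only (B) a_n*b_n returns to itself after one step, so it is the conserved quantity.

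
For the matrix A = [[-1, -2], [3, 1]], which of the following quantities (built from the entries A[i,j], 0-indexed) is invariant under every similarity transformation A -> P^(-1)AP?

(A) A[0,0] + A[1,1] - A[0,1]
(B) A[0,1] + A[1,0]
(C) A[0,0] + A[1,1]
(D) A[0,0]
C

A[0,0] + A[1,1] is the trace of A. By the cyclic property of the trace, tr(P^(-1)AP) = tr(APP^(-1)) = tr(A), so it is the same for every matrix similar to A.

The other combinations are not similarity invariants. For example, take P = [[1, 1], [0, 1]] (det P = 1), so P^(-1) = [[1, -1], [0, 1]] and
B = P^(-1)AP = [[-4, -7], [3, 4]].
Evaluating each option on A and on B:
(A) A[0,0] + A[1,1] - A[0,1]: 2 for A, 7 for B -> changes
(B) A[0,1] + A[1,0]: 1 for A, -4 for B -> changes
(C) A[0,0] + A[1,1]: 0 for A, 0 for B -> unchanged
(D) A[0,0]: -1 for A, -4 for B -> changes

Only (C) A[0,0] + A[1,1] = 0 survives (and it does so for every P, not just this one), so it is the invariant.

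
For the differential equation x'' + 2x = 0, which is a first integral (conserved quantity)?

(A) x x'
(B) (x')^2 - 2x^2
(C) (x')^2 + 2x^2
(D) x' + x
C

A first integral I satisfies dI/dt = 0 along every solution. Differentiate each option and use the equation of motion:
(A) d/dt[x x'] = (x')^2 + x x'' = (x')^2 - 2x^2, not identically 0
(B) d/dt[(x')^2 - 2x^2] = 2x'x'' - 4x x' = -8x x', not identically 0
(C) d/dt[(x')^2 + 2x^2] = 2x'x'' + 4x x' = 2x'(-2x) + 4x x' = 0
(D) d/dt[x' + x] = x'' + x' = -2x + x', not identically 0

Only (C) has zero time-derivative. So the energy-like quantity (x')^2 + 2x^2 is the first integral.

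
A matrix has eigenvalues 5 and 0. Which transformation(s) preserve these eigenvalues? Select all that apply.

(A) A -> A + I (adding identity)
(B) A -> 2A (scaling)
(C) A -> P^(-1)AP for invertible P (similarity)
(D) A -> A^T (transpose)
C and D

Eigenvalues are preserved by:
1. Similarity transformations: A -> P^(-1)AP (same characteristic polynomial)
2. Transpose: A^T has the same eigenvalues as A

Eigenvalues are NOT preserved by:
- Adding identity: eigenvalues become 5+1, 0+1
- Scaling: eigenvalues become 10, 0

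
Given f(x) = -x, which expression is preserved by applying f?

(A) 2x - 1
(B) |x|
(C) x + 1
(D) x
B

For f(x) = -x:
Applying f replaces x by -x. Since |-x| = |x|, the absolute value is unchanged by f, whereas x -> -x, 2x - 1 -> -2x - 1 and x + 1 -> -x + 1 all change.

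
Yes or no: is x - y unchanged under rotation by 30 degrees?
No

Applying rotation by 30 degrees: x' = x*cos(30 degrees) - y*sin(30 degrees) = sqrt(3)x/2 - y/2, y' = x*sin(30 degrees) + y*cos(30 degrees) = x/2 + sqrt(3)y/2

Substituting into x - y:
(sqrt(3)x/2 - y/2) - (x/2 + sqrt(3)y/2)
= -x/2 + sqrt(3)x/2 - sqrt(3)y/2 - y/2

This differs from the original expression x - y, so it is NOT invariant.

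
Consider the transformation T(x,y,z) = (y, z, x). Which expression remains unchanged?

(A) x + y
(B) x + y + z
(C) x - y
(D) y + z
B

Apply T(x,y,z) = (y, z, x) to each option, i.e. replace (x, y, z) by the transformed coordinates.
Substitute the transformed coordinates into each option and compare with the original:
(A) x + y  ->  (y) + (z) = y + z   [differs from x + y: not invariant]
(B) x + y + z  ->  (y) + (z) + (x) = x + y + z   [equals x + y + z: invariant]
(C) x - y  ->  (y) - (z) = y - z   [differs from x - y: not invariant]
(D) y + z  ->  (z) + (x) = x + z   [differs from y + z: not invariant]

Only option (B), x + y + z, is unchanged by the transformation.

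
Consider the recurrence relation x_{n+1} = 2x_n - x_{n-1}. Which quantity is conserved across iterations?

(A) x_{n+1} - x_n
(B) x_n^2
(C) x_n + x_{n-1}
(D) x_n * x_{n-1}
A

For the recurrence x_{n+1} = 2x_n - x_{n-1}:

If x_{n+1} = 2x_n - x_{n-1}, then:
x_{n+1} - x_n = x_n - x_{n-1}
The first difference is constant throughout the sequence.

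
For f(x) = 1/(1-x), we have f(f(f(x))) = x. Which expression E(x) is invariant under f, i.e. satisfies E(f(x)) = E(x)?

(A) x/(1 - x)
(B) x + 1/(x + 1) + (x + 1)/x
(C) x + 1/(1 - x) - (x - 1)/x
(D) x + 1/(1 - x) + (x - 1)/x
D

Replace x by f(x) = 1/(1 - x) in each option and simplify. As a quick numerical cross-check, also compare E(3) with E(f(3)) = E(-1/2).

(A) x/(1 - x)  ->  (1/(1 - x))/(1 - (1/(1 - x))) = -1/x; check: E(3) = -3/2 but E(-1/2) = -1/3.   [not invariant]
(B) x + 1/(x + 1) + (x + 1)/x  ->  (1/(1 - x)) + 1/((1/(1 - x)) + 1) + ((1/(1 - x)) + 1)/(1/(1 - x)) = (-x^3 + 6x^2 - 11x + 7)/(x^2 - 3x + 2); check: E(3) = 55/12 but E(-1/2) = 1/2.   [not invariant]
(C) x + 1/(1 - x) - (x - 1)/x  ->  (1/(1 - x)) + 1/(1 - (1/(1 - x))) - ((1/(1 - x)) - 1)/(1/(1 - x)) = (x^2(1 - x) - x + (x - 1)^2)/(x(x - 1)); check: E(3) = 11/6 but E(-1/2) = -17/6.   [not invariant]
(D) x + 1/(1 - x) + (x - 1)/x  ->  (1/(1 - x)) + 1/(1 - (1/(1 - x))) + ((1/(1 - x)) - 1)/(1/(1 - x)), which simplifies back to x + 1/(1 - x) + (x - 1)/x; check: E(3) = 19/6, E(-1/2) = 19/6.   [invariant]

Only (D) is unchanged. Indeed f(f(x)) = 1/(1 - 1/(1-x)) = (1-x)/(-x) = (x-1)/x, so E(x) = x + f(x) + f(f(x)) is the sum over the whole 3-cycle; applying f just permutes the three terms cyclically (x -> f(x) -> f(f(x)) -> x), leaving the sum unchanged.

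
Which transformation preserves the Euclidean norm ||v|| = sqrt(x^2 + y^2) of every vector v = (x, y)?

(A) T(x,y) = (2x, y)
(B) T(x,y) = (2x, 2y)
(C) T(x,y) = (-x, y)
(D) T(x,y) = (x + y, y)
C

A transformation preserves a norm if ||T(v)|| = ||v|| for every v; a single vector where the norm changes rules an option out.

(A) T(x,y) = (2x, y): v = (1, 0) has norm sqrt((1)^2 + (0)^2) = 1, but T(v) = (2, 0) has norm 2 -- not preserved.
(B) T(x,y) = (2x, 2y): v = (1, 0) has norm sqrt((1)^2 + (0)^2) = 1, but T(v) = (2, 0) has norm 2 -- not preserved.
(C) T(x,y) = (-x, y): preserves the norm -- it is an orthogonal map (a rotation/reflection), and (-x)^2 + (y)^2 simplifies to x^2 + y^2.
(D) T(x,y) = (x + y, y): v = (0, 1) has norm sqrt((0)^2 + (1)^2) = 1, but T(v) = (1, 1) has norm sqrt(2) -- not preserved.

Therefore the answer is (C).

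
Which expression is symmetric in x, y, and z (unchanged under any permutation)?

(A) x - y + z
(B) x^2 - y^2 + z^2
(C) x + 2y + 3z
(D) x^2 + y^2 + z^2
D

A symmetric expression is unchanged when the variables are permuted; here the transformation to test is the swap (x, y) -> (y, x).
A symmetric expression must survive every permutation; the single swap x <-> y already eliminates the distractors, and the keyed expression is also unchanged by x <-> z and y <-> z (each variable enters it in exactly the same way).
Substitute the transformed coordinates into each option and compare with the original:
(A) x - y + z  ->  (y) - (x) + z = -x + y + z   [differs from x - y + z: not invariant]
(B) x^2 - y^2 + z^2  ->  (y)^2 - (x)^2 + z^2 = -x^2 + y^2 + z^2   [differs from x^2 - y^2 + z^2: not invariant]
(C) x + 2y + 3z  ->  (y) + 2(x) + 3z = 2x + y + 3z   [differs from x + 2y + 3z: not invariant]
(D) x^2 + y^2 + z^2  ->  (y)^2 + (x)^2 + z^2 = x^2 + y^2 + z^2   [equals x^2 + y^2 + z^2: invariant]

Only option (D), x^2 + y^2 + z^2, is unchanged by the transformation.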